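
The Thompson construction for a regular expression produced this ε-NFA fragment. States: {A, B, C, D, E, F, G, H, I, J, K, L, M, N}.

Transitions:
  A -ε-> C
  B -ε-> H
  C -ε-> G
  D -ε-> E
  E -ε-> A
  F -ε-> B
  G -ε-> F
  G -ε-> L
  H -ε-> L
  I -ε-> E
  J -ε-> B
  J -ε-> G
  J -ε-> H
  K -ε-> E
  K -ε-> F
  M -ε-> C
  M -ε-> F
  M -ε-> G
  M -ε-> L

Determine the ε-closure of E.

{A, B, C, E, F, G, H, L}

Start with {E}.
From E via ε: add A.
From A via ε: add C.
From C via ε: add G.
From G via ε: add F, L.
From F via ε: add B.
From B via ε: add H.
No new states can be added; the closed set is {A, B, C, E, F, G, H, L}.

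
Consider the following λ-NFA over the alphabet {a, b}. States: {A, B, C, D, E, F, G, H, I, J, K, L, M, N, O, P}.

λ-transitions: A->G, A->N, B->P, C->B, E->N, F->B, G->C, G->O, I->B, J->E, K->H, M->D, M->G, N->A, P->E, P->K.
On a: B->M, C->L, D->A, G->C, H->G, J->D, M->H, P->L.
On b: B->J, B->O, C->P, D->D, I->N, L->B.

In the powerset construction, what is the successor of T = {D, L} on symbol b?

D on b → {D}.
L on b → {B}.
Union after reading b: {B, D}.
Now take the λ-closure:
From B via λ: add P.
From P via λ: add E, K.
From E via λ: add N.
From K via λ: add H.
From N via λ: add A.
From A via λ: add G.
From G via λ: add C, O.
No new states can be added; the closed set is {A, B, C, D, E, G, H, K, N, O, P}.

{A, B, C, D, E, G, H, K, N, O, P}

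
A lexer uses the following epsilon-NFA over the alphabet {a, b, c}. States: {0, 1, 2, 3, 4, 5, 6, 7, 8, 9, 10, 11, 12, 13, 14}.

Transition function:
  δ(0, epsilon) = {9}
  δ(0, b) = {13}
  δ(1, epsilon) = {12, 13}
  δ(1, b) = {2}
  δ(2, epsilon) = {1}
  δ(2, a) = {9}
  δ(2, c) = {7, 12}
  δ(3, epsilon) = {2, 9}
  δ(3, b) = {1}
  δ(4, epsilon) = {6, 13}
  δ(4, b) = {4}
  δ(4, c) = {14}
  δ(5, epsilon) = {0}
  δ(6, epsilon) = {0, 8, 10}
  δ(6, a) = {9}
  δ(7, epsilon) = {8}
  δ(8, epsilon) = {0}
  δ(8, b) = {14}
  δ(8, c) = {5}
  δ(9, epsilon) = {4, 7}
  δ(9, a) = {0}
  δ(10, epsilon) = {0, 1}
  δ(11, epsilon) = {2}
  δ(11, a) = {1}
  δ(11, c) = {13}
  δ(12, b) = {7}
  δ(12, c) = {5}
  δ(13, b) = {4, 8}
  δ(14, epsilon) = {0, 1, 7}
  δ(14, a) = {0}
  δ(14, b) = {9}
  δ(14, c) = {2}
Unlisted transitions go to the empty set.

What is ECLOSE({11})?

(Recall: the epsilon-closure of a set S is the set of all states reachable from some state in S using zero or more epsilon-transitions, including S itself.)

Start with {11}.
From 11 via epsilon: add 2.
From 2 via epsilon: add 1.
From 1 via epsilon: add 12, 13.
No new states can be added; the closed set is {1, 2, 11, 12, 13}.

{1, 2, 11, 12, 13}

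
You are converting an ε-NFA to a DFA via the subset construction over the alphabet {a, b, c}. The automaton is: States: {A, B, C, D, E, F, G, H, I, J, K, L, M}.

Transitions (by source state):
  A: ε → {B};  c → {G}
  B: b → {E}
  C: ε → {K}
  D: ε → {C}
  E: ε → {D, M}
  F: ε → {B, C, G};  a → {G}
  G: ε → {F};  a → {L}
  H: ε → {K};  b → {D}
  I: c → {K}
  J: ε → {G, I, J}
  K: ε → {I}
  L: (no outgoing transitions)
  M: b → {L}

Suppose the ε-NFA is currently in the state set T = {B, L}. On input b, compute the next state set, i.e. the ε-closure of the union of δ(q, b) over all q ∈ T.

{C, D, E, I, K, M}

B on b → {E}.
No b-transition from L.
Union after reading b: {E}.
Now take the ε-closure:
From E via ε: add D, M.
From D via ε: add C.
From C via ε: add K.
From K via ε: add I.
No new states can be added; the closed set is {C, D, E, I, K, M}.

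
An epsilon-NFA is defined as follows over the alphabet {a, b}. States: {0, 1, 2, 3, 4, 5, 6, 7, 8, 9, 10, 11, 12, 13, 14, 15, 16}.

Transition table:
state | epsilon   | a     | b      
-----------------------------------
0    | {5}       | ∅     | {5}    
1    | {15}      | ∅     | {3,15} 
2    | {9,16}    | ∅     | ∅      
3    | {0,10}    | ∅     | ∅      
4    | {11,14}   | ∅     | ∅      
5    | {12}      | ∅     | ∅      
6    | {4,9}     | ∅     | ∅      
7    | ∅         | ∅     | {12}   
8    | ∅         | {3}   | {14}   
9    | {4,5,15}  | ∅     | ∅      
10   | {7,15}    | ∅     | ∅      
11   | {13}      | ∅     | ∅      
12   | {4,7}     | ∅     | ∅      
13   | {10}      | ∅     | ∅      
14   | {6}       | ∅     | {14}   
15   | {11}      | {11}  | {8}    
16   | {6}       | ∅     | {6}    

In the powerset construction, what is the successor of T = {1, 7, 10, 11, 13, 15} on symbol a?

15 on a → {11}.
No a-transition from 1, 7, 10, 11, 13.
Union after reading a: {11}.
Now take the epsilon-closure:
From 11 via epsilon: add 13.
From 13 via epsilon: add 10.
From 10 via epsilon: add 7, 15.
No new states can be added; the closed set is {7, 10, 11, 13, 15}.

{7, 10, 11, 13, 15}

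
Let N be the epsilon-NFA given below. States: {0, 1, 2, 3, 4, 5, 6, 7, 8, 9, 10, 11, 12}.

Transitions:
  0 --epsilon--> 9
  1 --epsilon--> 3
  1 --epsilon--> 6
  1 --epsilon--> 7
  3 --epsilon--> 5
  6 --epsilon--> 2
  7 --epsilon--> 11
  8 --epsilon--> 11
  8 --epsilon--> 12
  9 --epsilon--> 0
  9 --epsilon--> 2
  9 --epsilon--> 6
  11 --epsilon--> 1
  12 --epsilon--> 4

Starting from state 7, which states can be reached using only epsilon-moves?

{1, 2, 3, 5, 6, 7, 11}

Start with {7}.
From 7 via epsilon: add 11.
From 11 via epsilon: add 1.
From 1 via epsilon: add 3, 6.
From 3 via epsilon: add 5.
From 6 via epsilon: add 2.
No new states can be added; the closed set is {1, 2, 3, 5, 6, 7, 11}.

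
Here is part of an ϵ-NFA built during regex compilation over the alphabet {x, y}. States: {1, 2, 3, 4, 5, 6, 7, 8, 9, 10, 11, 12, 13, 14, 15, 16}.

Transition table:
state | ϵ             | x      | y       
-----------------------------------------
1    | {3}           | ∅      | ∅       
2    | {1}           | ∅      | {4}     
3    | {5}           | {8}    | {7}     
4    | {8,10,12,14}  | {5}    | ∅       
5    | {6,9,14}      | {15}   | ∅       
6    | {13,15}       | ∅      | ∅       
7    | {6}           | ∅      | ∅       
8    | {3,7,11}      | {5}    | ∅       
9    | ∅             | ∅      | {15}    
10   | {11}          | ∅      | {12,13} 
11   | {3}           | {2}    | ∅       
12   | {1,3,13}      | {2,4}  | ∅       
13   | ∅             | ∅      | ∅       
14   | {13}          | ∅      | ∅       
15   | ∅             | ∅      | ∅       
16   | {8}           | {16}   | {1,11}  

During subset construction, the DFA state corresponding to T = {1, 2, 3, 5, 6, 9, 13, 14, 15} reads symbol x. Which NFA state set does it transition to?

3 on x → {8}.
5 on x → {15}.
No x-transition from 1, 2, 6, 9, 13, 14, 15.
Union after reading x: {8, 15}.
Now take the ϵ-closure:
From 8 via ϵ: add 3, 7, 11.
From 3 via ϵ: add 5.
From 7 via ϵ: add 6.
From 5 via ϵ: add 9, 14.
From 6 via ϵ: add 13.
No new states can be added; the closed set is {3, 5, 6, 7, 8, 9, 11, 13, 14, 15}.

{3, 5, 6, 7, 8, 9, 11, 13, 14, 15}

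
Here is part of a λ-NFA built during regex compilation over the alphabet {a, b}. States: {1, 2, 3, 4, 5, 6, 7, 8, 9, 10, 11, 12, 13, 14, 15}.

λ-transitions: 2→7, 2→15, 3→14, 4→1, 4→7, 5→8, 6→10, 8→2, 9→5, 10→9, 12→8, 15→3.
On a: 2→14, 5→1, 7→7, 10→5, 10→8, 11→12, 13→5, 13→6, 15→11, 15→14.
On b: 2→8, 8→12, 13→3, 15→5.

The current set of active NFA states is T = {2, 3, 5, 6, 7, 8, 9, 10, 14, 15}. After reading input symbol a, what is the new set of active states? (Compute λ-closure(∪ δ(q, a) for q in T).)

2 on a → {14}.
5 on a → {1}.
7 on a → {7}.
10 on a → {5, 8}.
15 on a → {11, 14}.
No a-transition from 3, 6, 8, 9, 14.
Union after reading a: {1, 5, 7, 8, 11, 14}.
Now take the λ-closure:
From 8 via λ: add 2.
From 2 via λ: add 15.
From 15 via λ: add 3.
No new states can be added; the closed set is {1, 2, 3, 5, 7, 8, 11, 14, 15}.

{1, 2, 3, 5, 7, 8, 11, 14, 15}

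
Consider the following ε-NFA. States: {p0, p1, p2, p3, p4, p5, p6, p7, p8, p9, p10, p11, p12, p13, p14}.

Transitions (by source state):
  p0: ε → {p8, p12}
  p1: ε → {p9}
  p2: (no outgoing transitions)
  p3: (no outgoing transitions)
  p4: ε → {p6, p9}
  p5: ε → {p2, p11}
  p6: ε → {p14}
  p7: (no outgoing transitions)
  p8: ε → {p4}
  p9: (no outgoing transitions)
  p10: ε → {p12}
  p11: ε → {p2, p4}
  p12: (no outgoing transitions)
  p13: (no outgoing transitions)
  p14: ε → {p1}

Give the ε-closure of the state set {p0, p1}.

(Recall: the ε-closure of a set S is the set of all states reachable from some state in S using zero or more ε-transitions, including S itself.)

{p0, p1, p4, p6, p8, p9, p12, p14}

Start with {p0, p1}.
From p0 via ε: add p8, p12.
From p1 via ε: add p9.
From p8 via ε: add p4.
From p4 via ε: add p6.
From p6 via ε: add p14.
No new states can be added; the closed set is {p0, p1, p4, p6, p8, p9, p12, p14}.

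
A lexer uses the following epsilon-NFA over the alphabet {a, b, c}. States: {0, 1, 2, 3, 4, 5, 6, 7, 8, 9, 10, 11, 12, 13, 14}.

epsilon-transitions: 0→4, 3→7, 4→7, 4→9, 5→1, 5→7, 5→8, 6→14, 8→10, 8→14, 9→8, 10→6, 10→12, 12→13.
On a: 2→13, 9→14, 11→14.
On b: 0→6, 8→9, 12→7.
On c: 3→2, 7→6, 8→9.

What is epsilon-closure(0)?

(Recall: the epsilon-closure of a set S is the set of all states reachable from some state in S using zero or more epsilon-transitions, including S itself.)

Start with {0}.
From 0 via epsilon: add 4.
From 4 via epsilon: add 7, 9.
From 9 via epsilon: add 8.
From 8 via epsilon: add 10, 14.
From 10 via epsilon: add 6, 12.
From 12 via epsilon: add 13.
No new states can be added; the closed set is {0, 4, 6, 7, 8, 9, 10, 12, 13, 14}.

{0, 4, 6, 7, 8, 9, 10, 12, 13, 14}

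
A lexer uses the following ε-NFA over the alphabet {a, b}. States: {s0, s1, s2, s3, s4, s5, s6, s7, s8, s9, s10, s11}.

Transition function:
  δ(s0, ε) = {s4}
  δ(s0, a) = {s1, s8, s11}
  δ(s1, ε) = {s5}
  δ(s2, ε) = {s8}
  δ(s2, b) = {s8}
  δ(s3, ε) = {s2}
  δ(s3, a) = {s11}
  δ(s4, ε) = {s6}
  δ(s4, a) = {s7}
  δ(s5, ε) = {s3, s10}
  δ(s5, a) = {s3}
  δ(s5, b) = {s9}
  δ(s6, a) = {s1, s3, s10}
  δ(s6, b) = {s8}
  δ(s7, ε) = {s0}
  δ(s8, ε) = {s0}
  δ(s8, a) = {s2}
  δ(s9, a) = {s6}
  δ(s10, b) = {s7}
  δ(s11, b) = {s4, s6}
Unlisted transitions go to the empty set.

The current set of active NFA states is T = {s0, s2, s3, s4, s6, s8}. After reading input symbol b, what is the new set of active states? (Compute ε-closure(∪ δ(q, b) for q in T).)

{s0, s4, s6, s8}

s2 on b → {s8}.
s6 on b → {s8}.
No b-transition from s0, s3, s4, s8.
Union after reading b: {s8}.
Now take the ε-closure:
From s8 via ε: add s0.
From s0 via ε: add s4.
From s4 via ε: add s6.
No new states can be added; the closed set is {s0, s4, s6, s8}.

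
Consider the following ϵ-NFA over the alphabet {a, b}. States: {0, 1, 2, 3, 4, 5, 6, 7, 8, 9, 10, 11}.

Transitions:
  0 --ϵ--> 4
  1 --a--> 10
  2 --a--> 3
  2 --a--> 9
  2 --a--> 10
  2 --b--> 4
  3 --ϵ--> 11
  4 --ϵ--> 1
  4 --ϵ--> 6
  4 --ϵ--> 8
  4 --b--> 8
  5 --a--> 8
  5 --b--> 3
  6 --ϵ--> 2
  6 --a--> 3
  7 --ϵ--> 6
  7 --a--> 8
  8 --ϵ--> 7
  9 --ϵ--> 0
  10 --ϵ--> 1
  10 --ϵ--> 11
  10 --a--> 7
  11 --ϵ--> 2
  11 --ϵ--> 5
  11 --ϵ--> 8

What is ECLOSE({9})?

{0, 1, 2, 4, 6, 7, 8, 9}

Start with {9}.
From 9 via ϵ: add 0.
From 0 via ϵ: add 4.
From 4 via ϵ: add 1, 6, 8.
From 6 via ϵ: add 2.
From 8 via ϵ: add 7.
No new states can be added; the closed set is {0, 1, 2, 4, 6, 7, 8, 9}.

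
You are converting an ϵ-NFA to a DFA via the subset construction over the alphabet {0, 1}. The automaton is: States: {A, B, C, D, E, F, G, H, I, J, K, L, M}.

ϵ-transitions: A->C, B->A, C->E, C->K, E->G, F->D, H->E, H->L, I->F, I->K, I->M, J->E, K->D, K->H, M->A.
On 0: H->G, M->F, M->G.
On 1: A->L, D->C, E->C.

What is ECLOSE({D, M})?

Start with {D, M}.
From M via ϵ: add A.
From A via ϵ: add C.
From C via ϵ: add E, K.
From E via ϵ: add G.
From K via ϵ: add H.
From H via ϵ: add L.
No new states can be added; the closed set is {A, C, D, E, G, H, K, L, M}.

{A, C, D, E, G, H, K, L, M}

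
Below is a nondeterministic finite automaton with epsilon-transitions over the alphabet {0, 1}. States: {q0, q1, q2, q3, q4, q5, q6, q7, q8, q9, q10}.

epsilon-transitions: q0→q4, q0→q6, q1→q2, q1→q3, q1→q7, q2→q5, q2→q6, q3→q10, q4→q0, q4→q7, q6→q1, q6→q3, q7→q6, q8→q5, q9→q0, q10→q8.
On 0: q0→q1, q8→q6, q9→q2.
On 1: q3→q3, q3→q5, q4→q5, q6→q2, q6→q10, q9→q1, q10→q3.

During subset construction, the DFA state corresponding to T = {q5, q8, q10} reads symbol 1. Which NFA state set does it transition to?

q10 on 1 → {q3}.
No 1-transition from q5, q8.
Union after reading 1: {q3}.
Now take the epsilon-closure:
From q3 via epsilon: add q10.
From q10 via epsilon: add q8.
From q8 via epsilon: add q5.
No new states can be added; the closed set is {q3, q5, q8, q10}.

{q3, q5, q8, q10}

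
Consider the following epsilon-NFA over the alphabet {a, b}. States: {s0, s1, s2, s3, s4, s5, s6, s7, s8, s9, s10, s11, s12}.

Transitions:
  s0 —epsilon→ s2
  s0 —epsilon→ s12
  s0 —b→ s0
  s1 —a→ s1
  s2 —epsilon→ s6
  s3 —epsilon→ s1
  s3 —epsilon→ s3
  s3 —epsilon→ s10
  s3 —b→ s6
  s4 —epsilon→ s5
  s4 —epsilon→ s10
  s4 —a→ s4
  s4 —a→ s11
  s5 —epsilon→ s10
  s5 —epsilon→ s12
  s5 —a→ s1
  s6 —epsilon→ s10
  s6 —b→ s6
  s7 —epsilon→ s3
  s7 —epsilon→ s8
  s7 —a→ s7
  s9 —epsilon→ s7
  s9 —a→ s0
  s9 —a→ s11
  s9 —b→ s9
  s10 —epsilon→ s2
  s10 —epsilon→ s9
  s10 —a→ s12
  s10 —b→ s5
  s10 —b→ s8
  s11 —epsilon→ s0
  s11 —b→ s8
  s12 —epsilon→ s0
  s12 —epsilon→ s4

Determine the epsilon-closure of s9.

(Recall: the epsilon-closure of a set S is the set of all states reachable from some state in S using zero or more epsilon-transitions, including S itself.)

{s1, s2, s3, s6, s7, s8, s9, s10}

Start with {s9}.
From s9 via epsilon: add s7.
From s7 via epsilon: add s3, s8.
From s3 via epsilon: add s1, s10.
From s10 via epsilon: add s2.
From s2 via epsilon: add s6.
No new states can be added; the closed set is {s1, s2, s3, s6, s7, s8, s9, s10}.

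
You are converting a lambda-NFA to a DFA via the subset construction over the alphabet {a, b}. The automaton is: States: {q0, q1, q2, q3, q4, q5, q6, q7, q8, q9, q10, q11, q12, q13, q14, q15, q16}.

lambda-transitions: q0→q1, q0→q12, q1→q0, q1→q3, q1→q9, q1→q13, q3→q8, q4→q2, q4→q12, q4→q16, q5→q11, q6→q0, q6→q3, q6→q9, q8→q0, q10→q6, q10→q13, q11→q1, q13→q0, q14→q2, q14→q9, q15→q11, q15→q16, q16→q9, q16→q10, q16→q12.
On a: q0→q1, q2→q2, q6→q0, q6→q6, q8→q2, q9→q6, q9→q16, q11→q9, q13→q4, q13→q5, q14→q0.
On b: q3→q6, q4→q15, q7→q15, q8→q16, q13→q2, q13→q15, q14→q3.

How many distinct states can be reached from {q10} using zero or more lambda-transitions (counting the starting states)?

Start with {q10}.
From q10 via lambda: add q6, q13.
From q6 via lambda: add q0, q3, q9.
From q0 via lambda: add q1, q12.
From q3 via lambda: add q8.
lambda-closure = {q0, q1, q3, q6, q8, q9, q10, q12, q13}, which has 9 states.

9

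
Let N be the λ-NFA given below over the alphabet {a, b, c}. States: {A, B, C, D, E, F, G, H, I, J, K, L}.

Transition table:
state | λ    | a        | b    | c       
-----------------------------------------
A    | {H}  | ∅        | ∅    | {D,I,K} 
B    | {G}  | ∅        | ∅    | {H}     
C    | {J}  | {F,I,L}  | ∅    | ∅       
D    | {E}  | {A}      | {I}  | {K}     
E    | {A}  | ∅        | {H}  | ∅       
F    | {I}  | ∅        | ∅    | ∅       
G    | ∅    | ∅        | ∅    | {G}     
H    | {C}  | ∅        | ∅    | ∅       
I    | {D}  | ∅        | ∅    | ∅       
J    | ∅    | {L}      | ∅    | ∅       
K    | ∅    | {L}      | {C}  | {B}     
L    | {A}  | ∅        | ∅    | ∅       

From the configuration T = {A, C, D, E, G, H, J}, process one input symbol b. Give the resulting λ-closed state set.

{A, C, D, E, H, I, J}

D on b → {I}.
E on b → {H}.
No b-transition from A, C, G, H, J.
Union after reading b: {H, I}.
Now take the λ-closure:
From H via λ: add C.
From I via λ: add D.
From C via λ: add J.
From D via λ: add E.
From E via λ: add A.
No new states can be added; the closed set is {A, C, D, E, H, I, J}.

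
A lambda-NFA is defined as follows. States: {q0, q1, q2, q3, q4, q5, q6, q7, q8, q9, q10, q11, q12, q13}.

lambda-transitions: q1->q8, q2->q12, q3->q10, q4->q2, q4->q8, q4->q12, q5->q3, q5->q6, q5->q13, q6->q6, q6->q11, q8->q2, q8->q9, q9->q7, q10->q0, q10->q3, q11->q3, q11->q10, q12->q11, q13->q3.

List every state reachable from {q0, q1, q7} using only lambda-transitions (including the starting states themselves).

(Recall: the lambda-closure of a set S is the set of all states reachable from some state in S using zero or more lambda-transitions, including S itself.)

Start with {q0, q1, q7}.
From q1 via lambda: add q8.
From q8 via lambda: add q2, q9.
From q2 via lambda: add q12.
From q12 via lambda: add q11.
From q11 via lambda: add q3, q10.
No new states can be added; the closed set is {q0, q1, q2, q3, q7, q8, q9, q10, q11, q12}.

{q0, q1, q2, q3, q7, q8, q9, q10, q11, q12}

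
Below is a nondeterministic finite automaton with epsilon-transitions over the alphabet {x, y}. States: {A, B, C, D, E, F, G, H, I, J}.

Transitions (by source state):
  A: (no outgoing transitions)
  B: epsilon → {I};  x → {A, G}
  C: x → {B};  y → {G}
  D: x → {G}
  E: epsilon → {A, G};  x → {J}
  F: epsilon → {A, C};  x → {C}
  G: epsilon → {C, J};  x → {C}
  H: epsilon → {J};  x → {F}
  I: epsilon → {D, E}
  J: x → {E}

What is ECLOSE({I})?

Start with {I}.
From I via epsilon: add D, E.
From E via epsilon: add A, G.
From G via epsilon: add C, J.
No new states can be added; the closed set is {A, C, D, E, G, I, J}.

{A, C, D, E, G, I, J}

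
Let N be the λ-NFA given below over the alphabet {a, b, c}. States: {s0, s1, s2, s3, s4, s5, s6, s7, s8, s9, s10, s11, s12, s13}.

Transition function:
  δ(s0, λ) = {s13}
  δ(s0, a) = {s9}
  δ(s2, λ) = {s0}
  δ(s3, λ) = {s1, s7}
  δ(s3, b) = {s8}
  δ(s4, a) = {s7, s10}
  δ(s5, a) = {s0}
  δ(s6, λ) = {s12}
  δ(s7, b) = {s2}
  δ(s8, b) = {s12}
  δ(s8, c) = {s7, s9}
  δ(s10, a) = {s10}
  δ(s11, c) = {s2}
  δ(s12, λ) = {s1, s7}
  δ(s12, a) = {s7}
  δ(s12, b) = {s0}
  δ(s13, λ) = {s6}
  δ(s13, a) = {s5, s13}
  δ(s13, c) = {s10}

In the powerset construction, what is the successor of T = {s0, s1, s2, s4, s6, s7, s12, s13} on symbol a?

{s1, s5, s6, s7, s9, s10, s12, s13}

s0 on a → {s9}.
s4 on a → {s7, s10}.
s12 on a → {s7}.
s13 on a → {s5, s13}.
No a-transition from s1, s2, s6, s7.
Union after reading a: {s5, s7, s9, s10, s13}.
Now take the λ-closure:
From s13 via λ: add s6.
From s6 via λ: add s12.
From s12 via λ: add s1.
No new states can be added; the closed set is {s1, s5, s6, s7, s9, s10, s12, s13}.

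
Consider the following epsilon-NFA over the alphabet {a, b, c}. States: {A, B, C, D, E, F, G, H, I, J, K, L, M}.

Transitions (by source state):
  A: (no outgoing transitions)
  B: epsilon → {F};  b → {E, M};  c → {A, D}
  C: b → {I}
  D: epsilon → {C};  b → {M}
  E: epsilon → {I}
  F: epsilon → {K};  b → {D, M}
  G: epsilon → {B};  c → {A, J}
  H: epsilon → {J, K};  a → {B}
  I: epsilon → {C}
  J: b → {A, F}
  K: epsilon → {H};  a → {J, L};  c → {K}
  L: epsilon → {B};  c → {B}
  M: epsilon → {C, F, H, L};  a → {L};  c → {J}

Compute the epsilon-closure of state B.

{B, F, H, J, K}

Start with {B}.
From B via epsilon: add F.
From F via epsilon: add K.
From K via epsilon: add H.
From H via epsilon: add J.
No new states can be added; the closed set is {B, F, H, J, K}.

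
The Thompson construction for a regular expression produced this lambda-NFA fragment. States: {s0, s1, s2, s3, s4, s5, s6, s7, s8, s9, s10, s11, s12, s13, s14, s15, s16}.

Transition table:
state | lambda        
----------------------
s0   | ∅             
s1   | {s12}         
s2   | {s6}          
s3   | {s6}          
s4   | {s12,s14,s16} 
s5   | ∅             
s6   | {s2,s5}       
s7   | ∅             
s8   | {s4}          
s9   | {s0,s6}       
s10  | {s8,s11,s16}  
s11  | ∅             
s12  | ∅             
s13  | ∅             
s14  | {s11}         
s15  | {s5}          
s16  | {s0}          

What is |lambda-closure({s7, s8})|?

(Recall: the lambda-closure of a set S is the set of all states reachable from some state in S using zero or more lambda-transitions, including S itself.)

8

Start with {s7, s8}.
From s8 via lambda: add s4.
From s4 via lambda: add s12, s14, s16.
From s14 via lambda: add s11.
From s16 via lambda: add s0.
lambda-closure = {s0, s4, s7, s8, s11, s12, s14, s16}, which has 8 states.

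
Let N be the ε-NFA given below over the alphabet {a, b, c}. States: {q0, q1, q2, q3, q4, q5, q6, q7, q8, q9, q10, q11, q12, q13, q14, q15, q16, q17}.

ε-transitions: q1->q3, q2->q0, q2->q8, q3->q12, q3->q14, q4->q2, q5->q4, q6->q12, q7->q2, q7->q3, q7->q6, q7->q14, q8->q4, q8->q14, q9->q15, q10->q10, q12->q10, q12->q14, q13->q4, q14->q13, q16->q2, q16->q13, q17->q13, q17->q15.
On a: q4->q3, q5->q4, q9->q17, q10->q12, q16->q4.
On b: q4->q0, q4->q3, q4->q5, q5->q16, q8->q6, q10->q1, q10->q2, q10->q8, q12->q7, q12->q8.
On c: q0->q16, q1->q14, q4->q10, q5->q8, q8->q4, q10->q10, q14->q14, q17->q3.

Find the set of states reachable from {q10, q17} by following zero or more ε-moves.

{q0, q2, q4, q8, q10, q13, q14, q15, q17}

Start with {q10, q17}.
From q17 via ε: add q13, q15.
From q13 via ε: add q4.
From q4 via ε: add q2.
From q2 via ε: add q0, q8.
From q8 via ε: add q14.
No new states can be added; the closed set is {q0, q2, q4, q8, q10, q13, q14, q15, q17}.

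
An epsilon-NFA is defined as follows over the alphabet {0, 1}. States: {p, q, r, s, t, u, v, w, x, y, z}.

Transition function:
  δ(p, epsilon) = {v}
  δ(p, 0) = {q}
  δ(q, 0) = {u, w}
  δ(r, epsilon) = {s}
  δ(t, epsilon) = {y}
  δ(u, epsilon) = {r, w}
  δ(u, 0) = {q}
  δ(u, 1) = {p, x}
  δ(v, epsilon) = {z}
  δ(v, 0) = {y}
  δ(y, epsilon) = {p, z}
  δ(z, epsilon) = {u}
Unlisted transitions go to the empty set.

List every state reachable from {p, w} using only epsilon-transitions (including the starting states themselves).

Start with {p, w}.
From p via epsilon: add v.
From v via epsilon: add z.
From z via epsilon: add u.
From u via epsilon: add r.
From r via epsilon: add s.
No new states can be added; the closed set is {p, r, s, u, v, w, z}.

{p, r, s, u, v, w, z}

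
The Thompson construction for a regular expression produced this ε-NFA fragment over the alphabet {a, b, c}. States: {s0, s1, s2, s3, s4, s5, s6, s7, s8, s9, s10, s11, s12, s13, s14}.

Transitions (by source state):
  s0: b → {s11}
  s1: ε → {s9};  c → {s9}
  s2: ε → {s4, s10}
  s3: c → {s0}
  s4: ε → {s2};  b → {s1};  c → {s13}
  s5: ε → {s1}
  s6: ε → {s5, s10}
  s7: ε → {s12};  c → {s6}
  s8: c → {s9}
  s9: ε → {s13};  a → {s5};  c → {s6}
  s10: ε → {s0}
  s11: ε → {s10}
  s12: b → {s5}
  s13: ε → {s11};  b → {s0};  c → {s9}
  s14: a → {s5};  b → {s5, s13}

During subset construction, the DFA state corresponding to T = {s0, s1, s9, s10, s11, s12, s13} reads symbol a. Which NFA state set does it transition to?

s9 on a → {s5}.
No a-transition from s0, s1, s10, s11, s12, s13.
Union after reading a: {s5}.
Now take the ε-closure:
From s5 via ε: add s1.
From s1 via ε: add s9.
From s9 via ε: add s13.
From s13 via ε: add s11.
From s11 via ε: add s10.
From s10 via ε: add s0.
No new states can be added; the closed set is {s0, s1, s5, s9, s10, s11, s13}.

{s0, s1, s5, s9, s10, s11, s13}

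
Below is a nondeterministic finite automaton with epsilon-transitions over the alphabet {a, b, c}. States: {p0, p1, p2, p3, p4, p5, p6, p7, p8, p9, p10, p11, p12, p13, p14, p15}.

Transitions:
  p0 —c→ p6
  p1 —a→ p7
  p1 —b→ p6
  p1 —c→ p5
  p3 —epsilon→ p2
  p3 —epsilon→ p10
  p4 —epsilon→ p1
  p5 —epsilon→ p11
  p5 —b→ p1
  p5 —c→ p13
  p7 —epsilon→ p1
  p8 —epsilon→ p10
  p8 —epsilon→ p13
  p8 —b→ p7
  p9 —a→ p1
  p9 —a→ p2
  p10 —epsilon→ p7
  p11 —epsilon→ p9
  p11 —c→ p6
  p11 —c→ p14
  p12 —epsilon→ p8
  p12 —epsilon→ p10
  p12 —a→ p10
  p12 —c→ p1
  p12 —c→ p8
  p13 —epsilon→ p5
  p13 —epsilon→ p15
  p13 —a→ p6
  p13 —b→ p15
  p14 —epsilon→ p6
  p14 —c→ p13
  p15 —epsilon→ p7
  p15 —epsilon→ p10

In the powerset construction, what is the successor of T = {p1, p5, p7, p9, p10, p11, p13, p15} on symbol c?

{p1, p5, p6, p7, p9, p10, p11, p13, p14, p15}

p1 on c → {p5}.
p5 on c → {p13}.
p11 on c → {p6, p14}.
No c-transition from p7, p9, p10, p13, p15.
Union after reading c: {p5, p6, p13, p14}.
Now take the epsilon-closure:
From p5 via epsilon: add p11.
From p13 via epsilon: add p15.
From p11 via epsilon: add p9.
From p15 via epsilon: add p7, p10.
From p7 via epsilon: add p1.
No new states can be added; the closed set is {p1, p5, p6, p7, p9, p10, p11, p13, p14, p15}.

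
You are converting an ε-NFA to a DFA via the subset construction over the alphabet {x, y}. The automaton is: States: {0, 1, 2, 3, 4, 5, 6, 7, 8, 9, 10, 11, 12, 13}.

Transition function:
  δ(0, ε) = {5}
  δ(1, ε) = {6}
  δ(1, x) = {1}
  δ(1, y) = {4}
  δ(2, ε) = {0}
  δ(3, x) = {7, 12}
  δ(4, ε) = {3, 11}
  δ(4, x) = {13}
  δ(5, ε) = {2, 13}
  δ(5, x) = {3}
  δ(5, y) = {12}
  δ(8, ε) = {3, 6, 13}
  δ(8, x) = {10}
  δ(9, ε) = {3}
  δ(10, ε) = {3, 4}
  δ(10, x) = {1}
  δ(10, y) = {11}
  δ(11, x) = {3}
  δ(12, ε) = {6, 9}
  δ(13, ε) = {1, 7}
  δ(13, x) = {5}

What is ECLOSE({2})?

Start with {2}.
From 2 via ε: add 0.
From 0 via ε: add 5.
From 5 via ε: add 13.
From 13 via ε: add 1, 7.
From 1 via ε: add 6.
No new states can be added; the closed set is {0, 1, 2, 5, 6, 7, 13}.

{0, 1, 2, 5, 6, 7, 13}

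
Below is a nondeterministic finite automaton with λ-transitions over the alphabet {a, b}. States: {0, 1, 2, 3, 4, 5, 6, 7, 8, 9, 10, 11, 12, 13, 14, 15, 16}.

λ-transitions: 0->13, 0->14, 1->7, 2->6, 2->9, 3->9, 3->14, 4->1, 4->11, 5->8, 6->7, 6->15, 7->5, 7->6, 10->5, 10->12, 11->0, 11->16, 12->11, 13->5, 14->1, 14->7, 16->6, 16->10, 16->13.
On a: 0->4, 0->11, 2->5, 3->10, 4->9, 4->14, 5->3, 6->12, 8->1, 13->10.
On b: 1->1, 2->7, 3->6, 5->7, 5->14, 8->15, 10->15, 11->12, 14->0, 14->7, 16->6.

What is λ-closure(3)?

Start with {3}.
From 3 via λ: add 9, 14.
From 14 via λ: add 1, 7.
From 7 via λ: add 5, 6.
From 5 via λ: add 8.
From 6 via λ: add 15.
No new states can be added; the closed set is {1, 3, 5, 6, 7, 8, 9, 14, 15}.

{1, 3, 5, 6, 7, 8, 9, 14, 15}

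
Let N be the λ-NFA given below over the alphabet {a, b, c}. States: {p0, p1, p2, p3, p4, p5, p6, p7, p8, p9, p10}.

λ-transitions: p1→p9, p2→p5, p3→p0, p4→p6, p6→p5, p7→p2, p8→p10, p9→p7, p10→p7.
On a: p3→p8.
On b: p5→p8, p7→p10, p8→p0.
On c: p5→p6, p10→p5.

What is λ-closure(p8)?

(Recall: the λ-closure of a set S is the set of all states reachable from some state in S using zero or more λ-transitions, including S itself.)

Start with {p8}.
From p8 via λ: add p10.
From p10 via λ: add p7.
From p7 via λ: add p2.
From p2 via λ: add p5.
No new states can be added; the closed set is {p2, p5, p7, p8, p10}.

{p2, p5, p7, p8, p10}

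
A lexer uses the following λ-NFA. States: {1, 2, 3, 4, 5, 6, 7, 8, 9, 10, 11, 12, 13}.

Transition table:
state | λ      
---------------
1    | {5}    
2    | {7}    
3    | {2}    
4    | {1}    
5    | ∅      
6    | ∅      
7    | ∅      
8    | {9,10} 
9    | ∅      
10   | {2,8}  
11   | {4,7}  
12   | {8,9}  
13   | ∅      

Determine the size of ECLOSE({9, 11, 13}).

7

Start with {9, 11, 13}.
From 11 via λ: add 4, 7.
From 4 via λ: add 1.
From 1 via λ: add 5.
λ-closure = {1, 4, 5, 7, 9, 11, 13}, which has 7 states.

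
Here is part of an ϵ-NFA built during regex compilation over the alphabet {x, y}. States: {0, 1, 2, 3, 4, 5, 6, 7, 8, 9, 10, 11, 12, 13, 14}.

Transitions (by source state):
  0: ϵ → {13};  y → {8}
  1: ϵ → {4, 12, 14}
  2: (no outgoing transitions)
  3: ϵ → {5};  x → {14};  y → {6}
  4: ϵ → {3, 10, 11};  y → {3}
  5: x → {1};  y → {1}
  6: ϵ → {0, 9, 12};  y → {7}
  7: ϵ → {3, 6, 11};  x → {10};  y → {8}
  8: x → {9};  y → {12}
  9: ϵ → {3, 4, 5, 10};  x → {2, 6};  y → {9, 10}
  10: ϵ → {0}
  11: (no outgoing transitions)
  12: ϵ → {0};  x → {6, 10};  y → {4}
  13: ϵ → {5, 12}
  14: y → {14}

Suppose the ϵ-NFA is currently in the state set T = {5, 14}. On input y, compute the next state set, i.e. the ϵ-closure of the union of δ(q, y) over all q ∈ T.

{0, 1, 3, 4, 5, 10, 11, 12, 13, 14}

5 on y → {1}.
14 on y → {14}.
Union after reading y: {1, 14}.
Now take the ϵ-closure:
From 1 via ϵ: add 4, 12.
From 4 via ϵ: add 3, 10, 11.
From 12 via ϵ: add 0.
From 0 via ϵ: add 13.
From 3 via ϵ: add 5.
No new states can be added; the closed set is {0, 1, 3, 4, 5, 10, 11, 12, 13, 14}.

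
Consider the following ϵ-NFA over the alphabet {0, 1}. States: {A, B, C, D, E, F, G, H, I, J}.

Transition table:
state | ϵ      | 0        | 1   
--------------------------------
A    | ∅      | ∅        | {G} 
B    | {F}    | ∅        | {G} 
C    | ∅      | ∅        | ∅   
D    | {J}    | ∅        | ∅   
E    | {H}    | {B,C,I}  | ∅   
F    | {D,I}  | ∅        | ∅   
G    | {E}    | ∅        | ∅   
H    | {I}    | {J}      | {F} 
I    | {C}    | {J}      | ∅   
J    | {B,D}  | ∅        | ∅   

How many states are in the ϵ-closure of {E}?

4

Start with {E}.
From E via ϵ: add H.
From H via ϵ: add I.
From I via ϵ: add C.
ϵ-closure = {C, E, H, I}, which has 4 states.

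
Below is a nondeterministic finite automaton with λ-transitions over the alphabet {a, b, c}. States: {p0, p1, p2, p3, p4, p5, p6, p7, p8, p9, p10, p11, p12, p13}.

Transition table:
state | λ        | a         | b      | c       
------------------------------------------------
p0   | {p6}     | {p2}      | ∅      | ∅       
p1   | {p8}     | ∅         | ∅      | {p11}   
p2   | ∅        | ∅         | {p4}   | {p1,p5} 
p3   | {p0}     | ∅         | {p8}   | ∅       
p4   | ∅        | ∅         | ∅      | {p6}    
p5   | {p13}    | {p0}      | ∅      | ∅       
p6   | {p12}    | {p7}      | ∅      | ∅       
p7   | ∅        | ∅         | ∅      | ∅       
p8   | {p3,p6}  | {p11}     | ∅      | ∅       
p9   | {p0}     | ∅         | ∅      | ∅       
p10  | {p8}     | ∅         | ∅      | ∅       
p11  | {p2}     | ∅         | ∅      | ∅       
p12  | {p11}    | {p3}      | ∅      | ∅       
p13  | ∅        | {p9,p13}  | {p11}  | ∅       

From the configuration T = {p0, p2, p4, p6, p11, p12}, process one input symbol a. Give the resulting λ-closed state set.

{p0, p2, p3, p6, p7, p11, p12}

p0 on a → {p2}.
p6 on a → {p7}.
p12 on a → {p3}.
No a-transition from p2, p4, p11.
Union after reading a: {p2, p3, p7}.
Now take the λ-closure:
From p3 via λ: add p0.
From p0 via λ: add p6.
From p6 via λ: add p12.
From p12 via λ: add p11.
No new states can be added; the closed set is {p0, p2, p3, p6, p7, p11, p12}.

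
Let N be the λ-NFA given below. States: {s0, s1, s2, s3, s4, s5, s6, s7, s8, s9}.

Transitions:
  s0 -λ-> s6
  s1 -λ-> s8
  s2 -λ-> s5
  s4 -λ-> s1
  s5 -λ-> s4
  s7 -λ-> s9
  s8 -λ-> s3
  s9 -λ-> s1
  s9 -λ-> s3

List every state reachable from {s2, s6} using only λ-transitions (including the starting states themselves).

{s1, s2, s3, s4, s5, s6, s8}

Start with {s2, s6}.
From s2 via λ: add s5.
From s5 via λ: add s4.
From s4 via λ: add s1.
From s1 via λ: add s8.
From s8 via λ: add s3.
No new states can be added; the closed set is {s1, s2, s3, s4, s5, s6, s8}.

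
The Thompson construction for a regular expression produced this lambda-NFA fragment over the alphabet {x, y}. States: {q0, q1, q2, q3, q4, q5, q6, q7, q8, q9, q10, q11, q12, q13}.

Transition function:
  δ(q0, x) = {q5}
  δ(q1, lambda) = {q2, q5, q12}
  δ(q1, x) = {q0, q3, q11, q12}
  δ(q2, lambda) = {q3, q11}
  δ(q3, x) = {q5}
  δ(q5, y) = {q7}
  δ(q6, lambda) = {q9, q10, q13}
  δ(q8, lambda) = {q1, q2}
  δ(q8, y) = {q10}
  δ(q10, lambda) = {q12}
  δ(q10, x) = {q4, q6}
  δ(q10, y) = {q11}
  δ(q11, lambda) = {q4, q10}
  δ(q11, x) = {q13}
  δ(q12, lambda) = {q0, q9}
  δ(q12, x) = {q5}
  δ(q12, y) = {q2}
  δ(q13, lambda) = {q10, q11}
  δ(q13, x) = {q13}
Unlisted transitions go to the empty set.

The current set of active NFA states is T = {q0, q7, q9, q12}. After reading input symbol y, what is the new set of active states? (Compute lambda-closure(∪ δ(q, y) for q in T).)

{q0, q2, q3, q4, q9, q10, q11, q12}

q12 on y → {q2}.
No y-transition from q0, q7, q9.
Union after reading y: {q2}.
Now take the lambda-closure:
From q2 via lambda: add q3, q11.
From q11 via lambda: add q4, q10.
From q10 via lambda: add q12.
From q12 via lambda: add q0, q9.
No new states can be added; the closed set is {q0, q2, q3, q4, q9, q10, q11, q12}.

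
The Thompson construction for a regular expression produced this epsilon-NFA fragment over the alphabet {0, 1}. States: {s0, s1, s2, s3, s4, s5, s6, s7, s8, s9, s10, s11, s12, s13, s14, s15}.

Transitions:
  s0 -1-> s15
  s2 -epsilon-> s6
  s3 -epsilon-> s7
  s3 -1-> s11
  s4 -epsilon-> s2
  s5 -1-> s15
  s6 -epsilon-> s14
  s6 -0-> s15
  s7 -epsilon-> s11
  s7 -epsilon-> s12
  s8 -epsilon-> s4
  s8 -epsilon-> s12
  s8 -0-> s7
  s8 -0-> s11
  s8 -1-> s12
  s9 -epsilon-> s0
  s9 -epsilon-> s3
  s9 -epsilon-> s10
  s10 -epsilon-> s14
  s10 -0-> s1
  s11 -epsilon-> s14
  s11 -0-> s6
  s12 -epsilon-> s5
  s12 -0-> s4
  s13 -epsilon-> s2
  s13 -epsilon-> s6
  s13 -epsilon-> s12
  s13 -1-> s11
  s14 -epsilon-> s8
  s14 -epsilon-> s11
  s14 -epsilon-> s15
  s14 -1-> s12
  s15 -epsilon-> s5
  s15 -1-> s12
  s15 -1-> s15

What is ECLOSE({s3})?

Start with {s3}.
From s3 via epsilon: add s7.
From s7 via epsilon: add s11, s12.
From s11 via epsilon: add s14.
From s12 via epsilon: add s5.
From s14 via epsilon: add s8, s15.
From s8 via epsilon: add s4.
From s4 via epsilon: add s2.
From s2 via epsilon: add s6.
No new states can be added; the closed set is {s2, s3, s4, s5, s6, s7, s8, s11, s12, s14, s15}.

{s2, s3, s4, s5, s6, s7, s8, s11, s12, s14, s15}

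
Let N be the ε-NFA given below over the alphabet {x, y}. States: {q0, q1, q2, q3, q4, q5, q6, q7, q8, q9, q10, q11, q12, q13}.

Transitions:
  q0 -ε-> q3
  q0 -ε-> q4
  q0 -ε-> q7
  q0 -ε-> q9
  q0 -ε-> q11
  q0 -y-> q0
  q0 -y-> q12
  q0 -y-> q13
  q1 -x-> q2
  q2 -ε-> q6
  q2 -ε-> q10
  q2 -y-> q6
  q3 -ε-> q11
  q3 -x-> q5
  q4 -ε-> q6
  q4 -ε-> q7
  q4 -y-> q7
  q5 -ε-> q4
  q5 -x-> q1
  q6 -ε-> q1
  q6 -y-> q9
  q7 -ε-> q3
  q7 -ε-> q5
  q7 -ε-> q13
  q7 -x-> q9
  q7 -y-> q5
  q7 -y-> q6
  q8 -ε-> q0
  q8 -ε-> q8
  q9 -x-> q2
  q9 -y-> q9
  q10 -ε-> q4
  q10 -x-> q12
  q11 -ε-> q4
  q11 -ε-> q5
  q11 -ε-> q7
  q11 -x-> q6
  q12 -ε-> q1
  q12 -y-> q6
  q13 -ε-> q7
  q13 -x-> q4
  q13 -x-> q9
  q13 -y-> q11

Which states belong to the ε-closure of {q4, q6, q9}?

Start with {q4, q6, q9}.
From q4 via ε: add q7.
From q6 via ε: add q1.
From q7 via ε: add q3, q5, q13.
From q3 via ε: add q11.
No new states can be added; the closed set is {q1, q3, q4, q5, q6, q7, q9, q11, q13}.

{q1, q3, q4, q5, q6, q7, q9, q11, q13}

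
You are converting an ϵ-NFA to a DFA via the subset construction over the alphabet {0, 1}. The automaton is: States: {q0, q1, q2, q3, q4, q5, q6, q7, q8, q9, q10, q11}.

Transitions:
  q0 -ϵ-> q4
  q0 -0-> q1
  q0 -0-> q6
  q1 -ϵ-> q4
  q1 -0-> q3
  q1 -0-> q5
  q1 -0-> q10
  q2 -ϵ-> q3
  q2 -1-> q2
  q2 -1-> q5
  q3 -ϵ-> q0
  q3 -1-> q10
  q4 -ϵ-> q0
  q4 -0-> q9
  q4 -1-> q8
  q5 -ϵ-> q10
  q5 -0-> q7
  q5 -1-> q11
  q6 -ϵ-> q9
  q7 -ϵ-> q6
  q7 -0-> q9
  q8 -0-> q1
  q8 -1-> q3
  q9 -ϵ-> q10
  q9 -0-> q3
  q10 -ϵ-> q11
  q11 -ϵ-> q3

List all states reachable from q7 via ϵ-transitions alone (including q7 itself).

Start with {q7}.
From q7 via ϵ: add q6.
From q6 via ϵ: add q9.
From q9 via ϵ: add q10.
From q10 via ϵ: add q11.
From q11 via ϵ: add q3.
From q3 via ϵ: add q0.
From q0 via ϵ: add q4.
No new states can be added; the closed set is {q0, q3, q4, q6, q7, q9, q10, q11}.

{q0, q3, q4, q6, q7, q9, q10, q11}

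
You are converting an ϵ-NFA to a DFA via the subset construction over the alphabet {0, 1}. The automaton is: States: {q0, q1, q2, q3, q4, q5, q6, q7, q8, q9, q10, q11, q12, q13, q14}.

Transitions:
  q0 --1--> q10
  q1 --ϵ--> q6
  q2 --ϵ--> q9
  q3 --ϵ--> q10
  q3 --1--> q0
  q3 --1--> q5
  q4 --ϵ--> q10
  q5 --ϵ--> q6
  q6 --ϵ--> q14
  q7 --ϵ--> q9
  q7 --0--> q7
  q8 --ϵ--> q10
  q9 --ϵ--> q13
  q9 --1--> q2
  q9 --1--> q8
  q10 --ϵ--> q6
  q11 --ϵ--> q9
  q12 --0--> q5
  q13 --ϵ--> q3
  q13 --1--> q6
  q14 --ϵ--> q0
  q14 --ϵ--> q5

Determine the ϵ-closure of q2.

Start with {q2}.
From q2 via ϵ: add q9.
From q9 via ϵ: add q13.
From q13 via ϵ: add q3.
From q3 via ϵ: add q10.
From q10 via ϵ: add q6.
From q6 via ϵ: add q14.
From q14 via ϵ: add q0, q5.
No new states can be added; the closed set is {q0, q2, q3, q5, q6, q9, q10, q13, q14}.

{q0, q2, q3, q5, q6, q9, q10, q13, q14}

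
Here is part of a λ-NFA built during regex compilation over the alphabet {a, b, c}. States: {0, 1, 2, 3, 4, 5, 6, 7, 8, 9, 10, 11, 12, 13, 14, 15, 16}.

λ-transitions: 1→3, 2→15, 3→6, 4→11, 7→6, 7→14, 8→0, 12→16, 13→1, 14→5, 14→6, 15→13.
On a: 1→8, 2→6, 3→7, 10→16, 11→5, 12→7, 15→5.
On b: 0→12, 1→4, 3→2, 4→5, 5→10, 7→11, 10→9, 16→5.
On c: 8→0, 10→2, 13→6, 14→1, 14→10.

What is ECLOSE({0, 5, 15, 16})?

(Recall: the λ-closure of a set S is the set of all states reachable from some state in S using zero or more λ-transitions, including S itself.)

Start with {0, 5, 15, 16}.
From 15 via λ: add 13.
From 13 via λ: add 1.
From 1 via λ: add 3.
From 3 via λ: add 6.
No new states can be added; the closed set is {0, 1, 3, 5, 6, 13, 15, 16}.

{0, 1, 3, 5, 6, 13, 15, 16}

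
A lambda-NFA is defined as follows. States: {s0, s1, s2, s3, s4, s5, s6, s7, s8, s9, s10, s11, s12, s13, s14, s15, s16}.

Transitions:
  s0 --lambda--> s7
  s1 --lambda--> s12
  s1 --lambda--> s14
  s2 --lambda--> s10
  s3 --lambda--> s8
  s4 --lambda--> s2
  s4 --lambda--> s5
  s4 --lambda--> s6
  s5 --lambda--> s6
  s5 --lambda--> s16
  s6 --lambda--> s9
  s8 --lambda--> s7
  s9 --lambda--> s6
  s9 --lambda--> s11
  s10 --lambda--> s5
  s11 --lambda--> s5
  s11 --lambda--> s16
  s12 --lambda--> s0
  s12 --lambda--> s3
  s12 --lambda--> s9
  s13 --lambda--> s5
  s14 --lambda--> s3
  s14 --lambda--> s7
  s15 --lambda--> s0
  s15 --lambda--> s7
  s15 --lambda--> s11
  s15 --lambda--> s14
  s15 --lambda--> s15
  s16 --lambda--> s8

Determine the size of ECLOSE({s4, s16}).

10

Start with {s4, s16}.
From s4 via lambda: add s2, s5, s6.
From s16 via lambda: add s8.
From s2 via lambda: add s10.
From s6 via lambda: add s9.
From s8 via lambda: add s7.
From s9 via lambda: add s11.
lambda-closure = {s2, s4, s5, s6, s7, s8, s9, s10, s11, s16}, which has 10 states.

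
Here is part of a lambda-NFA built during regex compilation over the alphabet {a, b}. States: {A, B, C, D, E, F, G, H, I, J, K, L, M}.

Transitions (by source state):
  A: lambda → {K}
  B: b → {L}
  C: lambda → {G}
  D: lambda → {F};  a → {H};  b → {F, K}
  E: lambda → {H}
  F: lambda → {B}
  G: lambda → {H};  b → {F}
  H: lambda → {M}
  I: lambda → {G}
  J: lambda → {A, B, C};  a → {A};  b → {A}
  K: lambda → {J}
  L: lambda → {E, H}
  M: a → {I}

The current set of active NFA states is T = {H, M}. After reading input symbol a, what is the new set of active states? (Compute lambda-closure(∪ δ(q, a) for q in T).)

{G, H, I, M}

M on a → {I}.
No a-transition from H.
Union after reading a: {I}.
Now take the lambda-closure:
From I via lambda: add G.
From G via lambda: add H.
From H via lambda: add M.
No new states can be added; the closed set is {G, H, I, M}.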